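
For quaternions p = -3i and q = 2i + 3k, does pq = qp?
No: pq = 6 + 9j ≠ 6 - 9j = qp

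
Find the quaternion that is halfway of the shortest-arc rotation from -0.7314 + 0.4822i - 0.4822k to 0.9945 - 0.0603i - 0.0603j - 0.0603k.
-0.9286 + 0.2919i + 0.0324j - 0.227k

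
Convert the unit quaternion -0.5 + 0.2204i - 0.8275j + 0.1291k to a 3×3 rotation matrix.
[[-0.4028, -0.2357, 0.8844], [-0.4939, 0.8695, 0.0067], [-0.7706, -0.4341, -0.4667]]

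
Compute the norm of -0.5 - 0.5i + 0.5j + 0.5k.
1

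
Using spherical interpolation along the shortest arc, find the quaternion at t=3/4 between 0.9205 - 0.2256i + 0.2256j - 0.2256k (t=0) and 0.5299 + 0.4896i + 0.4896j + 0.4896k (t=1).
0.7338 + 0.3391i + 0.4812j + 0.3391k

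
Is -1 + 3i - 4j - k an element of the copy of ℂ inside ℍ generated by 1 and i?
No. The quaternion -1 + 3i - 4j - k has j-coefficient y = -4 and k-coefficient z = -1, not both zero, so it does not lie in the complex subalgebra spanned by 1 and i.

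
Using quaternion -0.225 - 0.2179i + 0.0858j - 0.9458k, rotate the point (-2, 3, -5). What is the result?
(-1.649, -2.127, -5.546)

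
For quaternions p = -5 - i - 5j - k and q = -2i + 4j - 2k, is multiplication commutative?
No: pq = 16 + 24i - 20j - 4k ≠ 16 - 4i - 20j + 24k = qp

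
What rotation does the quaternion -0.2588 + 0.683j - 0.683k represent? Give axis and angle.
axis = (0, √2/2, -√2/2), θ = 7π/6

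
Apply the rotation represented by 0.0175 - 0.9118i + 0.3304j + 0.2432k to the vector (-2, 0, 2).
(-2.191, 1.573, -0.852)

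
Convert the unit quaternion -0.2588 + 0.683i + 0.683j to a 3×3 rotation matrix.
[[0.067, 0.933, -0.3535], [0.933, 0.067, 0.3535], [0.3535, -0.3535, -0.866]]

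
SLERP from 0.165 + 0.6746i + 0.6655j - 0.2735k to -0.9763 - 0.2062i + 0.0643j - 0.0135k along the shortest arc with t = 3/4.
0.8965 + 0.4028i + 0.1666j - 0.0796k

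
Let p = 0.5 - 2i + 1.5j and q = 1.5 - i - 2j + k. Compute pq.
1.75 - 2i + 3.25j + 6k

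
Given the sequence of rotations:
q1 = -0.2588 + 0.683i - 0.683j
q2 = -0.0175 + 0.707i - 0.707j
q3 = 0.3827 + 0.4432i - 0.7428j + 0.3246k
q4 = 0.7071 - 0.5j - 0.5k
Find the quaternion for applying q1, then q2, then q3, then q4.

q2 · q1 = -0.9612 - 0.1949i + 0.1949j
q3 · q2 · q1 = -0.1367 - 0.5639i + 0.7253j - 0.3704k
q4 · q3 · q2 · q1 = 0.0808 + 0.1491i + 0.8632j - 0.4755k
0.0808 + 0.1491i + 0.8632j - 0.4755k


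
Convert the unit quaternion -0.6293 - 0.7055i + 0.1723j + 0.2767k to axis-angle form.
axis = (-0.9078, 0.2217, 0.356), θ = 258°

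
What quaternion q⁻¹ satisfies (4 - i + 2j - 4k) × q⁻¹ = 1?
0.1081 + 0.027i - 0.0541j + 0.1081k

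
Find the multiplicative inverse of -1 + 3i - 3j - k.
-0.05 - 0.15i + 0.15j + 0.05k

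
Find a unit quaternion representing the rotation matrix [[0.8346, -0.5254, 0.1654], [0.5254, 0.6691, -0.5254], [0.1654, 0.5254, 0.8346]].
0.9136 + 0.2876i + 0.2876k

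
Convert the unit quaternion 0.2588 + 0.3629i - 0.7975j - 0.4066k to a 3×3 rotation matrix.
[[-0.6027, -0.3684, -0.7079], [-0.7893, 0.406, 0.4607], [0.1177, 0.8364, -0.5354]]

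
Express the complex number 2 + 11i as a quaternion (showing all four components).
2 + 11i + 0j + 0k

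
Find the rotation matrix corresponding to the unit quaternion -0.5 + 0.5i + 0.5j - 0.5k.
[[0, 0, -1], [1, 0, 0], [0, -1, 0]]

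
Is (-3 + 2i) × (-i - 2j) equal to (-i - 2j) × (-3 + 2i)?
No: pq = 2 + 3i + 6j - 4k ≠ 2 + 3i + 6j + 4k = qp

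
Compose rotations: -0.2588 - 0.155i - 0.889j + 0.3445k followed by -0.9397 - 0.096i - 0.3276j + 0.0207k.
-0.0701 + 0.076i + 0.95j - 0.2945k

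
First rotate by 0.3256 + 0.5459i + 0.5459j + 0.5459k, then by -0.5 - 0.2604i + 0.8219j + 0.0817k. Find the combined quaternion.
-0.5139 + 0.0463i + 0.1814j - 0.8372k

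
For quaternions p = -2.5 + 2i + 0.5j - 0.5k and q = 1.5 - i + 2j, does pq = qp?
No: pq = -2.75 + 6.5i - 3.75j + 3.75k ≠ -2.75 + 4.5i - 4.75j - 5.25k = qp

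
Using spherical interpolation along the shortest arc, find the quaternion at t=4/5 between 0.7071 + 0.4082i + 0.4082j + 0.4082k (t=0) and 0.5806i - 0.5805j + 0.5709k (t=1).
0.1919 + 0.6341i - 0.4124j + 0.6253k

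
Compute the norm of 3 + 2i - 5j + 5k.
√63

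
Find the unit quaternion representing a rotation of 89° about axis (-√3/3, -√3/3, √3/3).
0.7133 - 0.4047i - 0.4047j + 0.4047k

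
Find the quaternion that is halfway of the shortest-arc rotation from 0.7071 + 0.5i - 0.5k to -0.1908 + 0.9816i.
0.3135 + 0.8997i - 0.3036k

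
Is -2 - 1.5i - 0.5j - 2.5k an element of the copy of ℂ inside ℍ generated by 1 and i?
No. The quaternion -2 - 1.5i - 0.5j - 2.5k has j-coefficient y = -0.5 and k-coefficient z = -2.5, not both zero, so it does not lie in the complex subalgebra spanned by 1 and i.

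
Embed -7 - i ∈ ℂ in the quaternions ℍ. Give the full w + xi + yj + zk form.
-7 - i + 0j + 0k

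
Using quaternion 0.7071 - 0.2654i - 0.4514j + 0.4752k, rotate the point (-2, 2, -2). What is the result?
(0.635, -0.901, -3.284)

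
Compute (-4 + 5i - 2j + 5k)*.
-4 - 5i + 2j - 5k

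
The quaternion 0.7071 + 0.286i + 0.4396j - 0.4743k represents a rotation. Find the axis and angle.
axis = (0.4045, 0.6217, -0.6708), θ = π/2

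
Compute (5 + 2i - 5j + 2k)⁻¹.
0.0862 - 0.0345i + 0.0862j - 0.0345k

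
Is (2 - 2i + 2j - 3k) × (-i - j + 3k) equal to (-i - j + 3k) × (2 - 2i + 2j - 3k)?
No: pq = 9 + i + 7j + 10k ≠ 9 - 5i - 11j + 2k = qp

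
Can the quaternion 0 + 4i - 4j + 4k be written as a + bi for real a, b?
No. The quaternion 4i - 4j + 4k has j-coefficient y = -4 and k-coefficient z = 4, not both zero, so it does not lie in the complex subalgebra spanned by 1 and i.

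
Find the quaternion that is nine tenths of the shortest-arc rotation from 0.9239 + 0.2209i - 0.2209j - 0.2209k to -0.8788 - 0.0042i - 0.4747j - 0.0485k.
0.9106 + 0.0285i + 0.4117j + 0.02k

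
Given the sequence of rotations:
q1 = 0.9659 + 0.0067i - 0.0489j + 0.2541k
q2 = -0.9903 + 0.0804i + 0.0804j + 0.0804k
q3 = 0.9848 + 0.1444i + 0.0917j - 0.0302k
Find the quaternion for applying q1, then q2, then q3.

q2 · q1 = -0.9736 + 0.0954i + 0.1062j - 0.1784k
q3 · q2 · q1 = -0.9877 - 0.0598i + 0.0382j - 0.1397k
-0.9877 - 0.0598i + 0.0382j - 0.1397k


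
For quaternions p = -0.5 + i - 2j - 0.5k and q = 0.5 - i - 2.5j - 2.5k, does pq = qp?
No: pq = -5.5 + 4.75i + 3.25j - 3.5k ≠ -5.5 - 2.75i - 2.75j + 5.5k = qp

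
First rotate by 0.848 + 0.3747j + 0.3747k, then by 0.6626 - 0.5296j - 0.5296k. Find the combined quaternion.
0.9588 - 0.2008j - 0.2008k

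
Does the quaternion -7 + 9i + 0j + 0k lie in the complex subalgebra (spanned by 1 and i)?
Yes. The quaternion -7 + 9i has j- and k-coefficients y = z = 0, so it lies in the complex subalgebra spanned by 1 and i.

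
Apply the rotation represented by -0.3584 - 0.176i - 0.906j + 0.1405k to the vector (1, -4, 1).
(-1.76, -3.757, -0.889)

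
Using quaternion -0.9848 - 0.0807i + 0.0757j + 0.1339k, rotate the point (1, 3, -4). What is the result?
(2.39, 3.132, -3.237)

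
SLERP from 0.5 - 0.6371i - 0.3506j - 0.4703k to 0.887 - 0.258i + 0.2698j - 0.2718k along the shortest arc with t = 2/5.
0.7227 - 0.5313i - 0.1084j - 0.4285k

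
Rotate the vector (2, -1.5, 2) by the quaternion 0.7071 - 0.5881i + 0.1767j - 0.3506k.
(2.276, -0.085, 2.25)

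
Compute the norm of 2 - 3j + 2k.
√17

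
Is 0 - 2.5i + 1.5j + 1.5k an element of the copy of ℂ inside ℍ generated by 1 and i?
No. The quaternion -2.5i + 1.5j + 1.5k has j-coefficient y = 1.5 and k-coefficient z = 1.5, not both zero, so it does not lie in the complex subalgebra spanned by 1 and i.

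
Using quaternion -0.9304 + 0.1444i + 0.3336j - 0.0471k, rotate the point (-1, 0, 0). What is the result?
(-0.773, -0.184, -0.607)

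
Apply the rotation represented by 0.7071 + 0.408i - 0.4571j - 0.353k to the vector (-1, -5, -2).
(0.905, -0.709, -5.355)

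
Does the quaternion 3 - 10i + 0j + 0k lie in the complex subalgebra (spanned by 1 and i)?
Yes. The quaternion 3 - 10i has j- and k-coefficients y = z = 0, so it lies in the complex subalgebra spanned by 1 and i.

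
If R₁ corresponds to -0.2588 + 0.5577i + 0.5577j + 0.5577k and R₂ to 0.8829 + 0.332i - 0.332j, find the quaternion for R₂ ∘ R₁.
-0.2285 + 0.2213i + 0.3932j + 0.8627k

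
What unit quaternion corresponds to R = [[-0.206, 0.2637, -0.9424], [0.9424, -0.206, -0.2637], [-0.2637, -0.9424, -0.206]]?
0.309 - 0.5491i - 0.5491j + 0.5491k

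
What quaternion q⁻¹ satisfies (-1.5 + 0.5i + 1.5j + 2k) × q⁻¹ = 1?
-0.1714 - 0.0571i - 0.1714j - 0.2286k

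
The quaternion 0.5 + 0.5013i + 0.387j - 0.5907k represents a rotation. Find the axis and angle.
axis = (0.5789, 0.4469, -0.6821), θ = 2π/3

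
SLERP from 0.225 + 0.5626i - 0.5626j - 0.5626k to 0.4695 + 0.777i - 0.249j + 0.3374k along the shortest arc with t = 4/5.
0.4575 + 0.803i - 0.3494j + 0.1544k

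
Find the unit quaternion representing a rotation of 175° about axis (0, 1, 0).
0.0436 + 0.999j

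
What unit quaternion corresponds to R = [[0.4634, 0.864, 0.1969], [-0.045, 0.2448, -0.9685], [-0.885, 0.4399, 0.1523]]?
0.682 + 0.5163i + 0.3966j - 0.3332k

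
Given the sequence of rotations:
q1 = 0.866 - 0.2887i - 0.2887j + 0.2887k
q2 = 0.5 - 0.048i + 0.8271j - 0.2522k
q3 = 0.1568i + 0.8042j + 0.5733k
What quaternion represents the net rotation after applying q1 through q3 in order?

q2 · q1 = 0.7307 - 0.0199i + 0.6586j + 0.1786k
q3 · q2 · q1 = -0.6289 - 0.1194i + 0.5482j + 0.5382k
-0.6289 - 0.1194i + 0.5482j + 0.5382k


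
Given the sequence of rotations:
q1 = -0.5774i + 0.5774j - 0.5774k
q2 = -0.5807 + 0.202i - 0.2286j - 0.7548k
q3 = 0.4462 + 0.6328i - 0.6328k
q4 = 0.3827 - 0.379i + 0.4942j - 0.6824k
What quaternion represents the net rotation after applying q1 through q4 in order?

q2 · q1 = -0.1872 + 0.9031i + 0.2172j + 0.3199k
q3 · q2 · q1 = -0.4526 + 0.4219i - 0.677j + 0.3986k
q4 · q3 · q2 · q1 = 0.5933 + 0.068i - 0.6196j + 0.5095k
0.5933 + 0.068i - 0.6196j + 0.5095k


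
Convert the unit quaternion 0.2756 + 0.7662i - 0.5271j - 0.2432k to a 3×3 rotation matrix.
[[0.326, -0.6737, -0.6632], [-0.9418, -0.2924, -0.1659], [-0.0821, 0.6787, -0.7298]]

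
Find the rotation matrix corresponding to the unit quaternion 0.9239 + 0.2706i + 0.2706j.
[[0.8536, 0.1464, 0.5], [0.1464, 0.8536, -0.5], [-0.5, 0.5, 0.7071]]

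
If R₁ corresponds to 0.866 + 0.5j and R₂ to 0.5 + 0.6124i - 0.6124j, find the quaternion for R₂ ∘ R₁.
0.7392 + 0.5303i - 0.2803j + 0.3062k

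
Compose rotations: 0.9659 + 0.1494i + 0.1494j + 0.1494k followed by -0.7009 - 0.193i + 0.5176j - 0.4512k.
-0.6581 - 0.1464i + 0.3567j - 0.6467k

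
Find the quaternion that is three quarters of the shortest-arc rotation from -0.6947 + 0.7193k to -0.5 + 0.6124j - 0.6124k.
0.1975 - 0.5504j + 0.8112k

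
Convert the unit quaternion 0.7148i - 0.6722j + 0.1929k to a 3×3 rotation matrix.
[[0.0219, -0.961, 0.2758], [-0.961, -0.0963, -0.2593], [0.2758, -0.2593, -0.9256]]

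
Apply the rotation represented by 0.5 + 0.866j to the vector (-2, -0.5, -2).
(-0.732, -0.5, 2.732)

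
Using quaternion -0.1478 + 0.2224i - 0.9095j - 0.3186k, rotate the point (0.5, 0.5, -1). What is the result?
(-0.805, -0.451, 0.805)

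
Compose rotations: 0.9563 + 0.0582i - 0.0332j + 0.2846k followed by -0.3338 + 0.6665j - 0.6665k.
-0.1074 + 0.1481i + 0.6097j - 0.7712k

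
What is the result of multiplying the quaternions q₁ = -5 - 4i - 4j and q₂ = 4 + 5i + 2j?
8 - 41i - 26j + 12k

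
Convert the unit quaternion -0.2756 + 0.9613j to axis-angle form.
axis = (0, 1, 0), θ = 212°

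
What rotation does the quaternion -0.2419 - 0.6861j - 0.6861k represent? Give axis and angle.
axis = (0, -√2/2, -√2/2), θ = 208°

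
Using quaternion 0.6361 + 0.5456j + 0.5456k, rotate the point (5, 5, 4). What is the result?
(-1.648, 7.875, 1.125)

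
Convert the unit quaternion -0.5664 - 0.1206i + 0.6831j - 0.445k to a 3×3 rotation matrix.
[[-0.3293, -0.6689, -0.6665], [0.3393, 0.5749, -0.7446], [0.8811, -0.4713, 0.0377]]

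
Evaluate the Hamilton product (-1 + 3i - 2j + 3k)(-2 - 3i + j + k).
10 - 8i - 9j - 10k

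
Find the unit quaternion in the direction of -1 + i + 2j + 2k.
-0.3162 + 0.3162i + 0.6325j + 0.6325k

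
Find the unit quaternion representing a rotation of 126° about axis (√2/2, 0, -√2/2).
0.454 + 0.63i - 0.63k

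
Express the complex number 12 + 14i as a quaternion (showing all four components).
12 + 14i + 0j + 0k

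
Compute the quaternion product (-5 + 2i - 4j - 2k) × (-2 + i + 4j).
24 - i - 14j + 16k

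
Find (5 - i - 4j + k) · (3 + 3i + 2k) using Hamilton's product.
16 + 4i - 7j + 25k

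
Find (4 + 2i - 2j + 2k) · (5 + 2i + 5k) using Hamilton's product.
6 + 8i - 16j + 34k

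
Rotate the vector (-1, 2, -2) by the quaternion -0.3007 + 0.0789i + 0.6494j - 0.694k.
(1.177, 1.237, -2.467)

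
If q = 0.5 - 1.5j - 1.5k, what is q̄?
0.5 + 1.5j + 1.5k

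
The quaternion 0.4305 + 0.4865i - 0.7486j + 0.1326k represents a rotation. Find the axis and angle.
axis = (0.539, -0.8294, 0.1469), θ = 129°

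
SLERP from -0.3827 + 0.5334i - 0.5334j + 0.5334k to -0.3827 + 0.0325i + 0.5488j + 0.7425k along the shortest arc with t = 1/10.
-0.4172 + 0.5141i - 0.4359j + 0.6096k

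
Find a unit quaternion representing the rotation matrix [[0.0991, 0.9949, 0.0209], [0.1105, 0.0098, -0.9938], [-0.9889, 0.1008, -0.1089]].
0.5 + 0.5473i + 0.5049j - 0.4422k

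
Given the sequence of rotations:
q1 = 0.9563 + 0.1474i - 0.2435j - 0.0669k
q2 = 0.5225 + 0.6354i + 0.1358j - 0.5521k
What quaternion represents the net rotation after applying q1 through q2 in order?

q2 · q1 = 0.4021 + 0.5411i - 0.0362j - 0.7377k
0.4021 + 0.5411i - 0.0362j - 0.7377k


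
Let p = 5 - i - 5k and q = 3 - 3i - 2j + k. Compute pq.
17 - 28i + 6j - 8k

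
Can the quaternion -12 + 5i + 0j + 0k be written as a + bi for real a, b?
Yes. The quaternion -12 + 5i has j- and k-coefficients y = z = 0, so it lies in the complex subalgebra spanned by 1 and i.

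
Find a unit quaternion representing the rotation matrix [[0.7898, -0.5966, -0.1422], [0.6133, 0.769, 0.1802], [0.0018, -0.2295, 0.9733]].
0.9397 - 0.109i - 0.0383j + 0.3219k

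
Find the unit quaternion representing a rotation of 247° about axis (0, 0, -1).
-0.5519 - 0.8339k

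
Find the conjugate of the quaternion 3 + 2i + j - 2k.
3 - 2i - j + 2k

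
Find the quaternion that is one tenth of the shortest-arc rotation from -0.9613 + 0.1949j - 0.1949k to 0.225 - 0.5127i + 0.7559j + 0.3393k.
-0.9651 + 0.074i + 0.08j - 0.2381k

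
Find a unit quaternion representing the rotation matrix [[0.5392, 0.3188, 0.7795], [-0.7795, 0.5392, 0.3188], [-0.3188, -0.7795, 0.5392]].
0.8089 - 0.3394i + 0.3394j - 0.3394k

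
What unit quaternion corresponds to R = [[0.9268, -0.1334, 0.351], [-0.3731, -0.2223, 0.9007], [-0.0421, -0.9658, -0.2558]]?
0.6018 - 0.7754i + 0.1633j - 0.0996k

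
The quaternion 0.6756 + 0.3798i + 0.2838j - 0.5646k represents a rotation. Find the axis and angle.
axis = (0.5151, 0.3849, -0.7658), θ = 95°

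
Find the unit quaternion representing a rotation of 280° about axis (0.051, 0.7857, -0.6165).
-0.766 + 0.0328i + 0.505j - 0.3963k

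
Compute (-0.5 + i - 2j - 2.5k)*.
-0.5 - i + 2j + 2.5k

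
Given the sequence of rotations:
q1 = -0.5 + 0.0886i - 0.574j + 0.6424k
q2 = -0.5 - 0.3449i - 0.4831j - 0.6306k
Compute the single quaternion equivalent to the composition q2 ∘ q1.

q2 · q1 = 0.4084 - 0.5442i + 0.6942j + 0.2349k
0.4084 - 0.5442i + 0.6942j + 0.2349k


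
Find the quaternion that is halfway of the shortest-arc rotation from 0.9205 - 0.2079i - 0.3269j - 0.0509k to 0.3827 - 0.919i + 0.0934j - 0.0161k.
0.749 - 0.6477i - 0.1342j - 0.0385k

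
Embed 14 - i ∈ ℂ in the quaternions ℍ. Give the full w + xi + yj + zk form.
14 - i + 0j + 0k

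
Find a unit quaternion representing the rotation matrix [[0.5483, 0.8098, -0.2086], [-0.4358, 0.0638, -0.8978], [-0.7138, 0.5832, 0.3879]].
0.7071 + 0.5236i + 0.1786j - 0.4404k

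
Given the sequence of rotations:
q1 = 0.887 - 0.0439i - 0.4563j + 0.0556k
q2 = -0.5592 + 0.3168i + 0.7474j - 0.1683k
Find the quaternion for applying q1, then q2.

q2 · q1 = -0.1317 + 0.2703i + 0.9079j - 0.2921k
-0.1317 + 0.2703i + 0.9079j - 0.2921k


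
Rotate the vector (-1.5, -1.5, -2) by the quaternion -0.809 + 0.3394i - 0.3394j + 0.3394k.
(-2.846, -0.277, 0.569)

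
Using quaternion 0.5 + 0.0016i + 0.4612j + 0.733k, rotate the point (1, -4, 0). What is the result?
(2.426, 1.033, -3.17)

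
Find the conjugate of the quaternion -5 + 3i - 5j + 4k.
-5 - 3i + 5j - 4k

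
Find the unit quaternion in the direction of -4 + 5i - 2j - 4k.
-0.5121 + 0.6402i - 0.2561j - 0.5121k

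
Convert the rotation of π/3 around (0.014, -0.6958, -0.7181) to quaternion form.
0.866 + 0.007i - 0.3479j - 0.359k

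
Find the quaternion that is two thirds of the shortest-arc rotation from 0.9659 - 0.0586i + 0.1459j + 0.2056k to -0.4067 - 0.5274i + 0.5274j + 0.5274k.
0.7705 + 0.4025i - 0.3628j - 0.3356k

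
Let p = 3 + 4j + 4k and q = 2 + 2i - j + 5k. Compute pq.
-10 + 30i + 13j + 15k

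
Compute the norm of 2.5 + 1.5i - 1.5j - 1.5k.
√13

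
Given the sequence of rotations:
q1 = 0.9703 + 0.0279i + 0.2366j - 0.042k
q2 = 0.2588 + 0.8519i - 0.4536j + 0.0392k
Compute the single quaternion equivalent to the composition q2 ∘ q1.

q2 · q1 = 0.3363 + 0.8436i - 0.342j + 0.2414k
0.3363 + 0.8436i - 0.342j + 0.2414k


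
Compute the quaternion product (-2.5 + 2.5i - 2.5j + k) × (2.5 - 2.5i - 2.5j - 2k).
-4.25 + 20i + 2.5j - 5k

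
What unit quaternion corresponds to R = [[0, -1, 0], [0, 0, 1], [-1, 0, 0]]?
0.5 - 0.5i + 0.5j + 0.5k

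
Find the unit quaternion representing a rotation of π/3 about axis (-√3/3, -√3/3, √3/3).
0.866 - 0.2887i - 0.2887j + 0.2887k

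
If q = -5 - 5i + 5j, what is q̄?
-5 + 5i - 5j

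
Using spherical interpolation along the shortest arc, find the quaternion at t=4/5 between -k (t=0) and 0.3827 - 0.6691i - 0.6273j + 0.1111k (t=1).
-0.3542 + 0.6193i + 0.5806j - 0.3924k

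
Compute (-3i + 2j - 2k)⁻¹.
0.1765i - 0.1176j + 0.1176k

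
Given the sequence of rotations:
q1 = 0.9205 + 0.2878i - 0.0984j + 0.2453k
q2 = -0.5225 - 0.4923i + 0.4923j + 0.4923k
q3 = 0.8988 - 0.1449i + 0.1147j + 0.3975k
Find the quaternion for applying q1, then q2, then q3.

q2 · q1 = -0.4116 - 0.4343i + 0.767j + 0.2318k
q3 · q2 · q1 = -0.613 - 0.609i + 0.5031j - 0.0166k
-0.613 - 0.609i + 0.5031j - 0.0166k


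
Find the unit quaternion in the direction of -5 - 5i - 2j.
-0.6804 - 0.6804i - 0.2722j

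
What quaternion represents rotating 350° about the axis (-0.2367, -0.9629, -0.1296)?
-0.9962 - 0.0206i - 0.0839j - 0.0113k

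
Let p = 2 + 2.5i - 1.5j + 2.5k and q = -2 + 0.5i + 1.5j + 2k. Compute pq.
-8 - 10.75i + 2.25j + 3.5k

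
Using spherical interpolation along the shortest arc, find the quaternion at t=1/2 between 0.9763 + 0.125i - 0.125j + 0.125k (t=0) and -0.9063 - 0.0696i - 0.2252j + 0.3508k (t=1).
0.9863 + 0.102i + 0.0525j - 0.1183k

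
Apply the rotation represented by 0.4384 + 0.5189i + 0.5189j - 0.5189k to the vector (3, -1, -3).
(-0.974, 3.308, -2.666)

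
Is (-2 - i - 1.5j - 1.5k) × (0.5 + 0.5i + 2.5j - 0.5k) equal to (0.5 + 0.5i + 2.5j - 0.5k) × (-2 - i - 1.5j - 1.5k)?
No: pq = 2.5 + 3i - 7j - 1.5k ≠ 2.5 - 6i - 4.5j + 2k = qp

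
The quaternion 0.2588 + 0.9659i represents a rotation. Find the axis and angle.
axis = (1, 0, 0), θ = 5π/6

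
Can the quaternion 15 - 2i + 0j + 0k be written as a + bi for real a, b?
Yes. The quaternion 15 - 2i has j- and k-coefficients y = z = 0, so it lies in the complex subalgebra spanned by 1 and i.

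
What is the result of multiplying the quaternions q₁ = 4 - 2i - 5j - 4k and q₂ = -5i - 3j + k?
-21 - 37i + 10j - 15k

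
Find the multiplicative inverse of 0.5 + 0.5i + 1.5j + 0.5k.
0.1667 - 0.1667i - 0.5j - 0.1667k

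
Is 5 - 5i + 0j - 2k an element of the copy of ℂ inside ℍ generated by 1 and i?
No. The quaternion 5 - 5i - 2k has j-coefficient y = 0 and k-coefficient z = -2, not both zero, so it does not lie in the complex subalgebra spanned by 1 and i.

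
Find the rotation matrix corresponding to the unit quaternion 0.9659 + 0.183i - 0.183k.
[[0.933, 0.3535, -0.067], [-0.3535, 0.866, -0.3535], [-0.067, 0.3535, 0.933]]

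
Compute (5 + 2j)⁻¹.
0.1724 - 0.069j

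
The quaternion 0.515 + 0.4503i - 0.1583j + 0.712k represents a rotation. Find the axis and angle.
axis = (0.5253, -0.1847, 0.8306), θ = 118°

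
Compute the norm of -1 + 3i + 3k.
√19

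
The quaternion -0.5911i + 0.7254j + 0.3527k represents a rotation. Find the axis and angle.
axis = (-0.5911, 0.7254, 0.3527), θ = π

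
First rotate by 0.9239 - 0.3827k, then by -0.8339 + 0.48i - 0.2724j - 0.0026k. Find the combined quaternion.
-0.7714 + 0.5477i - 0.068j + 0.3167k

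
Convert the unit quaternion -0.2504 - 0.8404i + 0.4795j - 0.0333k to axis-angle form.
axis = (-0.8681, 0.4953, -0.0344), θ = 209°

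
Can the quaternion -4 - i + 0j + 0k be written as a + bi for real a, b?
Yes. The quaternion -4 - i has j- and k-coefficients y = z = 0, so it lies in the complex subalgebra spanned by 1 and i.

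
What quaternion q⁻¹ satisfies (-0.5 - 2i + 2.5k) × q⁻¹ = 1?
-0.0476 + 0.1905i - 0.2381k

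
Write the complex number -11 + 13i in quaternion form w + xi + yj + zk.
-11 + 13i + 0j + 0k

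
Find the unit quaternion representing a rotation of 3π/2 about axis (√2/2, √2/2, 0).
-0.7071 + 0.5i + 0.5j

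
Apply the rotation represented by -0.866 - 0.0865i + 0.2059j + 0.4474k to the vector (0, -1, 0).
(-0.739, -0.585, -0.334)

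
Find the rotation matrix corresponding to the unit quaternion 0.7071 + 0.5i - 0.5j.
[[0.5, -0.5, -0.7071], [-0.5, 0.5, -0.7071], [0.7071, 0.7071, 0]]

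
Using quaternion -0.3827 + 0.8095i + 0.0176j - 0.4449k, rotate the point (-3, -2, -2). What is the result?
(0.281, -0.902, 4.013)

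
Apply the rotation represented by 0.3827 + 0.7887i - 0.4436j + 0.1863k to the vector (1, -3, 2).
(2.973, -1.155, -1.957)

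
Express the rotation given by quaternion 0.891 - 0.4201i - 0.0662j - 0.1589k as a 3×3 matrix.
[[0.9407, 0.3388, 0.0155], [-0.2275, 0.5965, 0.7697], [0.2515, -0.7276, 0.6383]]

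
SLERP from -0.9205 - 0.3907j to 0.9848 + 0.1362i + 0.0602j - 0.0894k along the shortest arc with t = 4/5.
-0.983 - 0.1099i - 0.1285j + 0.0721k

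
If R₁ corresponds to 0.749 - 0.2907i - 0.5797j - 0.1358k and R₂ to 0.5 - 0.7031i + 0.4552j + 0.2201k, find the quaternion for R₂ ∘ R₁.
0.4639 - 0.6062i - 0.1084j + 0.6369k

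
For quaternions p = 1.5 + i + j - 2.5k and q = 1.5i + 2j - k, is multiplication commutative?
No: pq = -6 + 6.25i + 0.25j - k ≠ -6 - 1.75i + 5.75j - 2k = qp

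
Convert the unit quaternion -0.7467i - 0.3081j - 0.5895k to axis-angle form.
axis = (-0.7467, -0.3081, -0.5895), θ = π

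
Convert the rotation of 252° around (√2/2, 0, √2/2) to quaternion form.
-0.5878 + 0.5721i + 0.5721k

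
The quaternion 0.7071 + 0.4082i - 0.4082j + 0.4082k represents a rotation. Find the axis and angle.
axis = (√3/3, -√3/3, √3/3), θ = π/2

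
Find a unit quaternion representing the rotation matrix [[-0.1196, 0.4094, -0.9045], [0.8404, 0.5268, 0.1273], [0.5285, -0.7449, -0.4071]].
0.5 - 0.4361i - 0.7165j + 0.2155k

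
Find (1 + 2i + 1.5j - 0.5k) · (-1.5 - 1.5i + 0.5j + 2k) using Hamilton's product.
1.75 - 1.25i - 5j + 6k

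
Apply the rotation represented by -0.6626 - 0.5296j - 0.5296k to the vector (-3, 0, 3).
(2.471, -0.423, 3.423)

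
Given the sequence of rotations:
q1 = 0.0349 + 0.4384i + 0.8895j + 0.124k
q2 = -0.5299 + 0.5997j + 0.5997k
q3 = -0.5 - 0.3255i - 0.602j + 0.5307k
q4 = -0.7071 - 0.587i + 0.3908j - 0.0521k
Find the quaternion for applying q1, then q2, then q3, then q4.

q2 · q1 = -0.6263 - 0.6914i - 0.1875j - 0.3077k
q3 · q2 · q1 = 0.1385 + 0.8343i + 0.0037j - 0.5337k
q4 · q3 · q2 · q1 = 0.3625 - 0.8796i - 0.3052j + 0.0419k
0.3625 - 0.8796i - 0.3052j + 0.0419k


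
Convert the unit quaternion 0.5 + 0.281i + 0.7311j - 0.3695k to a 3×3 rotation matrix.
[[-0.3421, 0.7804, 0.5234], [0.0414, 0.569, -0.8213], [-0.9388, -0.2593, -0.2269]]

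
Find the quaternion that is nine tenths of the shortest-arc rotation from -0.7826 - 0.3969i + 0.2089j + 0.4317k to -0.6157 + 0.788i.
-0.7058 + 0.7052i + 0.0296j + 0.0612k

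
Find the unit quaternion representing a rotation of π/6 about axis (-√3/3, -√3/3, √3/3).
0.9659 - 0.1494i - 0.1494j + 0.1494k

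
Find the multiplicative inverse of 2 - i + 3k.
0.1429 + 0.0714i - 0.2143k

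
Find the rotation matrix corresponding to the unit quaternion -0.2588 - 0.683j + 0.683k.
[[-0.866, 0.3535, 0.3535], [-0.3535, 0.067, -0.933], [-0.3535, -0.933, 0.067]]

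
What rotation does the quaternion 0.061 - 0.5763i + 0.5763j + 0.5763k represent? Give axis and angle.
axis = (-√3/3, √3/3, √3/3), θ = 173°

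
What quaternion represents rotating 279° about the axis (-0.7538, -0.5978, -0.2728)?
-0.7604 - 0.4896i - 0.3882j - 0.1772k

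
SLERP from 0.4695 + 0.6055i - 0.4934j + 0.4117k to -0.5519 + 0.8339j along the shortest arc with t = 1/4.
0.5256 + 0.4788i - 0.6233j + 0.3255k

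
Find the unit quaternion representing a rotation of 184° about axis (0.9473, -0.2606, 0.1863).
-0.0349 + 0.9467i - 0.2604j + 0.1862k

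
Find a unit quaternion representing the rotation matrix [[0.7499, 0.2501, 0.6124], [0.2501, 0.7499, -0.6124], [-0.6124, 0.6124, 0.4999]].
0.866 + 0.3536i + 0.3536j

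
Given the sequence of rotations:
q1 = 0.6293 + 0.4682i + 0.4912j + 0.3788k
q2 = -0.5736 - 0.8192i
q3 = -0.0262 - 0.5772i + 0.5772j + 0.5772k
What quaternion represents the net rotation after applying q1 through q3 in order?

q2 · q1 = 0.0226 - 0.7841i + 0.0286j - 0.6197k
q3 · q2 · q1 = -0.112 - 0.3667i - 0.798j + 0.4654k
-0.112 - 0.3667i - 0.798j + 0.4654k


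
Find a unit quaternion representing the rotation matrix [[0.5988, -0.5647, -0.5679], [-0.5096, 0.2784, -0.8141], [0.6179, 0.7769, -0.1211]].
0.6626 + 0.6003i - 0.4474j + 0.0208k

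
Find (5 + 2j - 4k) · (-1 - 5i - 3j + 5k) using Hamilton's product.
21 - 27i + 3j + 39k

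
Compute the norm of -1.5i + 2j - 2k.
3.202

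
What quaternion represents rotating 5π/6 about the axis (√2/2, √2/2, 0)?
0.2588 + 0.683i + 0.683j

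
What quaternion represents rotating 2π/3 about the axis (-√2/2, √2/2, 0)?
0.5 - 0.6124i + 0.6124j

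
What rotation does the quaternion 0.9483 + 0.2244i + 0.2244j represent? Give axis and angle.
axis = (√2/2, √2/2, 0), θ = 37°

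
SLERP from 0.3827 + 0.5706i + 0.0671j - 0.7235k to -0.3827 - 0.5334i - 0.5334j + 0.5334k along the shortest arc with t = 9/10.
0.3873 + 0.5437i + 0.4911j - 0.5597k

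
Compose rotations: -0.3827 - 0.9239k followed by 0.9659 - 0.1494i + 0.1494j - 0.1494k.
-0.5077 - 0.0809i - 0.1952j - 0.8352k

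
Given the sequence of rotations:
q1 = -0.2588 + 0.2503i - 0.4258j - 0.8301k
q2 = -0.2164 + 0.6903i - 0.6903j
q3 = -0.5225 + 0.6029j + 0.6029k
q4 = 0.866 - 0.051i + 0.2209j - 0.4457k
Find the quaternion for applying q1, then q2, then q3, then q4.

q2 · q1 = -0.4107 + 0.3402i + 0.8438j + 0.0585k
q3 · q2 · q1 = -0.3294 - 0.6512i - 0.4834j - 0.4833k
q4 · q3 · q2 · q1 = -0.4271 - 0.8694i - 0.2258j - 0.1032k
-0.4271 - 0.8694i - 0.2258j - 0.1032k


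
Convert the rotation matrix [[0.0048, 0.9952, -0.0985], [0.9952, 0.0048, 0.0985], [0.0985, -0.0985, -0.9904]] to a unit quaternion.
-0.0698 + 0.7054i + 0.7054j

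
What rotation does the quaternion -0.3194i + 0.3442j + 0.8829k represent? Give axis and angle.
axis = (-0.3194, 0.3442, 0.8829), θ = π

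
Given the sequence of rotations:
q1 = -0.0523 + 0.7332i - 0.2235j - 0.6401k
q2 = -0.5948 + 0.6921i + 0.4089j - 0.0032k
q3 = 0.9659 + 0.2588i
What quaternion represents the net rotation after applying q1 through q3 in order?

q2 · q1 = -0.387 - 0.7348i + 0.5522j - 0.0736k
q3 · q2 · q1 = -0.1836 - 0.8099i + 0.5524j + 0.0718k
-0.1836 - 0.8099i + 0.5524j + 0.0718k


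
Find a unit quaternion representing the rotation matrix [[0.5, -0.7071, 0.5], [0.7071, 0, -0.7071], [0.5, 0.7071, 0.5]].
0.7071 + 0.5i + 0.5k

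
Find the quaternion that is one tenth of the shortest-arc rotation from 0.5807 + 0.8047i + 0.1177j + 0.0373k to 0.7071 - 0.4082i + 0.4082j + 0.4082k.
0.6642 + 0.7212i + 0.1726j + 0.0947k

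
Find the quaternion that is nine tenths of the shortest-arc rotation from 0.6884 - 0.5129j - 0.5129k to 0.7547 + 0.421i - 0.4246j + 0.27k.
0.7788 + 0.39i - 0.4527j + 0.1907k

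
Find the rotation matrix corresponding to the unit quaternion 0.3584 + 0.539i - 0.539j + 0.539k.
[[-0.1621, -0.9674, 0.1947], [-0.1947, -0.1621, -0.9674], [0.9674, -0.1947, -0.1621]]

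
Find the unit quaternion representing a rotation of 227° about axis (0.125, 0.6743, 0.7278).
-0.3987 + 0.1146i + 0.6184j + 0.6674k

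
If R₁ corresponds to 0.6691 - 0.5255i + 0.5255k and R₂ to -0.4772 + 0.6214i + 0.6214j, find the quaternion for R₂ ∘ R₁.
0.0073 + 0.9931i + 0.0892j + 0.0758k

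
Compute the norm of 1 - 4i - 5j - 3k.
√51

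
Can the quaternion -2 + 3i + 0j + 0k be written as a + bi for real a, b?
Yes. The quaternion -2 + 3i has j- and k-coefficients y = z = 0, so it lies in the complex subalgebra spanned by 1 and i.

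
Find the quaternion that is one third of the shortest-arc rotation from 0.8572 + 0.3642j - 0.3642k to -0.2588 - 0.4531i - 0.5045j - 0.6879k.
0.8215 + 0.2084i + 0.5305j + 0.018k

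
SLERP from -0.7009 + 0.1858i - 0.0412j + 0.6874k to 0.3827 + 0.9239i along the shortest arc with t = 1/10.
-0.7398 + 0.0448i - 0.0402j + 0.6701k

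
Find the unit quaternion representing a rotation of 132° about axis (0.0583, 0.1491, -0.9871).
0.4067 + 0.0533i + 0.1362j - 0.9018k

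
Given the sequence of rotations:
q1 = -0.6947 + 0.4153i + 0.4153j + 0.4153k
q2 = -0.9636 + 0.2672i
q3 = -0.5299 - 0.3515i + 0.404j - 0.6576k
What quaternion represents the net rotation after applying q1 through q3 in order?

q2 · q1 = 0.5584 - 0.5858i - 0.5112j - 0.2892k
q3 · q2 · q1 = -0.4855 - 0.3389i + 0.78j + 0.2024k
-0.4855 - 0.3389i + 0.78j + 0.2024k


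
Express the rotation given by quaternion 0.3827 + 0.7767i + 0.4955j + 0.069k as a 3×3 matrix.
[[0.4994, 0.7169, 0.4864], [0.8225, -0.216, -0.5261], [-0.2721, 0.6629, -0.6976]]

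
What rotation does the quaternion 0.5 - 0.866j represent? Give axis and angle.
axis = (0, -1, 0), θ = 2π/3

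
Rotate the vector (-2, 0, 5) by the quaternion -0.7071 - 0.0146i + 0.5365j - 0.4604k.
(-3.727, -3.844, 0.575)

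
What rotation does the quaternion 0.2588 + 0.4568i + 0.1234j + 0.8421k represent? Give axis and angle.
axis = (0.4729, 0.1278, 0.8718), θ = 5π/6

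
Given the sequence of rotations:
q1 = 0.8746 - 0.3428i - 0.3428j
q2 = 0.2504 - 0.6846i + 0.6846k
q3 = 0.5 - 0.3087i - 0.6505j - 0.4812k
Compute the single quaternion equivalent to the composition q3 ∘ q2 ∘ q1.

q2 · q1 = -0.0157 - 0.4499i - 0.3205j + 0.8334k
q3 · q2 · q1 = 0.0458 - 0.9165i + 0.3237j + 0.2305k
0.0458 - 0.9165i + 0.3237j + 0.2305k


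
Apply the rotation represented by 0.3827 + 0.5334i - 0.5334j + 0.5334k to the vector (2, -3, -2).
(2.334, 2.047, 2.713)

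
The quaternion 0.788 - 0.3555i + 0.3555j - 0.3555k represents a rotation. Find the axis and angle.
axis = (-√3/3, √3/3, -√3/3), θ = 76°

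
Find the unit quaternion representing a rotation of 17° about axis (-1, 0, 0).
0.989 - 0.1478i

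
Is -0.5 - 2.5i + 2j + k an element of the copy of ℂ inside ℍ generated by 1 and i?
No. The quaternion -0.5 - 2.5i + 2j + k has j-coefficient y = 2 and k-coefficient z = 1, not both zero, so it does not lie in the complex subalgebra spanned by 1 and i.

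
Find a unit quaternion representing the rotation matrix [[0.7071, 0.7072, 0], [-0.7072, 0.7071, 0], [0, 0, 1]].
0.9239 - 0.3827k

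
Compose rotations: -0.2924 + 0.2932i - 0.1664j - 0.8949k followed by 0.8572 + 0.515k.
0.2102 + 0.337i + 0.0084j - 0.9177k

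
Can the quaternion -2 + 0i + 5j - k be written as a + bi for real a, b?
No. The quaternion -2 + 5j - k has j-coefficient y = 5 and k-coefficient z = -1, not both zero, so it does not lie in the complex subalgebra spanned by 1 and i.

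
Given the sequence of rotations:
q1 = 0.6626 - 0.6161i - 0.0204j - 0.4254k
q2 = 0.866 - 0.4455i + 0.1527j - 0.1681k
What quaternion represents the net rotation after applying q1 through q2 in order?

q2 · q1 = 0.2309 - 0.8971i - 0.0024j - 0.3766k
0.2309 - 0.8971i - 0.0024j - 0.3766k


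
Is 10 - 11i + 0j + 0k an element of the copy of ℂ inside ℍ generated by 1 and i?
Yes. The quaternion 10 - 11i has j- and k-coefficients y = z = 0, so it lies in the complex subalgebra spanned by 1 and i.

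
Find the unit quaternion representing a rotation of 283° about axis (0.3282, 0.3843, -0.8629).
-0.7826 + 0.2043i + 0.2392j - 0.5372k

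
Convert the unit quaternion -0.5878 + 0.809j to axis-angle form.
axis = (0, 1, 0), θ = 252°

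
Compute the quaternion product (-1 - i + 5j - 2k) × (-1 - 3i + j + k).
-5 + 11i + j + 15k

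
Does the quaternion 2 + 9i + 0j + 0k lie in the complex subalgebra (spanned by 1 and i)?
Yes. The quaternion 2 + 9i has j- and k-coefficients y = z = 0, so it lies in the complex subalgebra spanned by 1 and i.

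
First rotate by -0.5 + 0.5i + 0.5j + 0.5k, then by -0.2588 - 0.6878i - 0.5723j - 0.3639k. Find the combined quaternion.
0.9414 + 0.1103i + 0.3187j - 0.0052k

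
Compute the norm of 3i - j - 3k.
√19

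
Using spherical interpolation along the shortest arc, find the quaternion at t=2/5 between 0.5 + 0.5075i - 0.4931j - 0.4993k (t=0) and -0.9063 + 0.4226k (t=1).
0.7263 + 0.3294i - 0.3201j - 0.5114k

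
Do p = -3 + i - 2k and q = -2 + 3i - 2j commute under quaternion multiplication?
No: pq = 3 - 15i + 2k ≠ 3 - 7i + 12j + 6k = qp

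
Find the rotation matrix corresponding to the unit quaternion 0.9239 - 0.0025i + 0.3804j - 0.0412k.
[[0.7072, 0.0742, 0.7031], [-0.078, 0.9966, -0.0267], [-0.7027, -0.036, 0.7106]]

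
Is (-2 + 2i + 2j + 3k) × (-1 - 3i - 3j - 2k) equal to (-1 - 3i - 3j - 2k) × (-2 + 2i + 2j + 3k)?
No: pq = 20 + 9i - j + k ≠ 20 - i + 9j + k = qp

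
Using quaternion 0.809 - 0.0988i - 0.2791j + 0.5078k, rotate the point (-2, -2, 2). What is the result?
(-0.228, -2.93, 1.834)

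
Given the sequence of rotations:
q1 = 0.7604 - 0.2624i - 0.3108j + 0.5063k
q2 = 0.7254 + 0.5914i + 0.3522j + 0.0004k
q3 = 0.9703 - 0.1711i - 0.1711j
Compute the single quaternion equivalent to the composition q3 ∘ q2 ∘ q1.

q2 · q1 = 0.816 + 0.4378i - 0.2572j + 0.2762k
q3 · q2 · q1 = 0.8227 + 0.2379i - 0.3419j + 0.3869k
0.8227 + 0.2379i - 0.3419j + 0.3869k


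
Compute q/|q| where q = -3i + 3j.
-0.7071i + 0.7071j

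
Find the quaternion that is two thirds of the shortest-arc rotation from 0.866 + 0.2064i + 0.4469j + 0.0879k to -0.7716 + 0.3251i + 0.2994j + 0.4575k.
0.9357 - 0.1619i - 0.0447j - 0.3103k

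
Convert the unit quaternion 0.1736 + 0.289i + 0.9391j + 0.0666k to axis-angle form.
axis = (0.2935, 0.9536, 0.0676), θ = 160°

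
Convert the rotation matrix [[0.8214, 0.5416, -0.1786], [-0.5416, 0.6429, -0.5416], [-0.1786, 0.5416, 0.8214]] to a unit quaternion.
0.9063 + 0.2988i - 0.2988k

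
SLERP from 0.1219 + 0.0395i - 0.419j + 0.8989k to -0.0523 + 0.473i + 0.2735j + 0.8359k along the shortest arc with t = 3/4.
-0.0072 + 0.3866i + 0.099j + 0.9169k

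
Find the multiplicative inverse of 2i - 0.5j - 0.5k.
-0.4444i + 0.1111j + 0.1111k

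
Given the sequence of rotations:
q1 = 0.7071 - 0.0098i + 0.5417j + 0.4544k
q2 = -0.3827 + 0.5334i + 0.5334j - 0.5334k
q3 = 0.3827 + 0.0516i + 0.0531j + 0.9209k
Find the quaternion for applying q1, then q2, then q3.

q2 · q1 = -0.3119 + 0.9122i - 0.0673j - 0.2569k
q3 · q2 · q1 = 0.0737 + 0.3813i + 0.811j - 0.4375k
0.0737 + 0.3813i + 0.811j - 0.4375k


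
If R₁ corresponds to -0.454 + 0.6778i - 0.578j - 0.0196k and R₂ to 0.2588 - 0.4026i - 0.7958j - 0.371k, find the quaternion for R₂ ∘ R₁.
-0.3119 + 0.1594i - 0.0476j + 0.9355k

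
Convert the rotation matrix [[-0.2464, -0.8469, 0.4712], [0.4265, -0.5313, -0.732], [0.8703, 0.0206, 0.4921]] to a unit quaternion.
0.4226 + 0.4452i - 0.2361j + 0.7533k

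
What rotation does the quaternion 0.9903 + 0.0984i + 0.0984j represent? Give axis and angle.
axis = (√2/2, √2/2, 0), θ = 16°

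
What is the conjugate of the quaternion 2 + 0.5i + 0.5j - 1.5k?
2 - 0.5i - 0.5j + 1.5k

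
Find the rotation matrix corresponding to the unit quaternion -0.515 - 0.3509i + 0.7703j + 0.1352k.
[[-0.2233, -0.4013, -0.8883], [-0.6799, 0.7172, -0.1531], [0.6985, 0.5697, -0.433]]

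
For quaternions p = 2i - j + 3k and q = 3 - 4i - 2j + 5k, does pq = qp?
No: pq = -9 + 7i - 25j + k ≠ -9 + 5i + 19j + 17k = qp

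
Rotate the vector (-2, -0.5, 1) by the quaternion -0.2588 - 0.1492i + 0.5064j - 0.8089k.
(1.907, -1.255, -0.193)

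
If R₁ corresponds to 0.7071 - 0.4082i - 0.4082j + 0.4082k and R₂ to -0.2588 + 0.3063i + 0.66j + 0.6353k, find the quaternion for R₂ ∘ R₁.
-0.0479 + 0.851i + 0.188j + 0.488k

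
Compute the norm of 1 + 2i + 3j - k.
√15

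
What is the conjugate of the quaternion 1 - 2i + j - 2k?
1 + 2i - j + 2k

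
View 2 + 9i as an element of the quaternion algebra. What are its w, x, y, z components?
2 + 9i + 0j + 0k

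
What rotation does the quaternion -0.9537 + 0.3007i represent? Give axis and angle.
axis = (1, 0, 0), θ = 325°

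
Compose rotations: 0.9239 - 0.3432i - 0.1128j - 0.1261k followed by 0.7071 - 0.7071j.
0.5735 - 0.1535i - 0.7331j - 0.3318k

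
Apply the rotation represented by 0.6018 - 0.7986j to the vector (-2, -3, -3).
(3.435, -3, -1.096)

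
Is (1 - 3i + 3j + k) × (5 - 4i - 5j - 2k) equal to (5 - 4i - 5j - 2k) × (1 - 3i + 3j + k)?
No: pq = 10 - 20i + 30k ≠ 10 - 18i + 20j - 24k = qp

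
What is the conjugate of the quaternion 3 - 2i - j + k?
3 + 2i + j - k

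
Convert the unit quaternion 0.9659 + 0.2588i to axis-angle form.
axis = (1, 0, 0), θ = π/6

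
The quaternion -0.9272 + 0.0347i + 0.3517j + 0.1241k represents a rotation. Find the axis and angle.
axis = (0.0926, 0.939, 0.3313), θ = 316°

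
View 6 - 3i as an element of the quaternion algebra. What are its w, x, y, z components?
6 - 3i + 0j + 0k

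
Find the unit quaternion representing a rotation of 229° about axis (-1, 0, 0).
-0.4147 - 0.91i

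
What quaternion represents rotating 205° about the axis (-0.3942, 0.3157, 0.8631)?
-0.2164 - 0.3849i + 0.3082j + 0.8426k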